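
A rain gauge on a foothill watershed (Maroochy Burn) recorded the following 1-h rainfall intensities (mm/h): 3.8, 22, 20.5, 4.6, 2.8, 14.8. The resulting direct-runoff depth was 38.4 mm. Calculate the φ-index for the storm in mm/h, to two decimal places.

Only the 3 blocks with intensity above φ contribute runoff: 22, 20.5, 14.8 mm/h.
Σ(I−φ)·Δt = d  ⇒  (22+20.5+14.8 − 3φ)·1 = 38.4
φ = (57.30 − 38.4/1) / 3 = 6.30 mm/h.

φ ≈ 6.30 mm/h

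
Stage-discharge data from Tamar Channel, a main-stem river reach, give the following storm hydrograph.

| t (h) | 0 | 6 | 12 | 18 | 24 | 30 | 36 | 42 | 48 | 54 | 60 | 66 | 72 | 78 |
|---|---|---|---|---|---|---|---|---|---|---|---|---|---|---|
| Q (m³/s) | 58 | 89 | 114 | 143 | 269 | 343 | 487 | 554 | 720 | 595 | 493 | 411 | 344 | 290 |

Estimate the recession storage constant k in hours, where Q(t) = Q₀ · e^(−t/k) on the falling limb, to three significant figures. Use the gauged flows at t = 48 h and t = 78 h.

k ≈ 33.0 h

On the falling limb, Q drops from 720 to 290 m³/s between t = 48 h and t = 78 h (Δt = 30 h).
k = −Δt / ln(Q₂/Q₁) = −30 / ln(290/720) = 33.0 h.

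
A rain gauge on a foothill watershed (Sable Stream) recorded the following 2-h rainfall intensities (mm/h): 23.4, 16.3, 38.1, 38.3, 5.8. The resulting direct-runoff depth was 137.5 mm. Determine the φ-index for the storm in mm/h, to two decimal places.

Only the 4 blocks with intensity above φ contribute runoff: 23.4, 16.3, 38.1, 38.3 mm/h.
Σ(I−φ)·Δt = d  ⇒  (23.4+16.3+38.1+38.3 − 4φ)·2 = 137.5
φ = (116.1 − 137.5/2) / 4 = 11.84 mm/h.

φ ≈ 11.84 mm/h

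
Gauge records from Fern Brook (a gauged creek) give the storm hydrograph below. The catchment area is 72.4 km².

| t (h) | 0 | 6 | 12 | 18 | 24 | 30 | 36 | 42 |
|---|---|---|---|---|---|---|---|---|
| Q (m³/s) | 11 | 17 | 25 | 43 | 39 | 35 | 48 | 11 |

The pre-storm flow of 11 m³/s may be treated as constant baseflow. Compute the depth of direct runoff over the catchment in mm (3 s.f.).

Direct runoff: 0.0, 6.0, 14.0, 32.0, 28.0, 24.0, 37.0, 0.0 m³/s; ΣQ_DR = 141.0 m³/s.
V = ΣQ_DR · Δt = 141.0 × 21600 s = 3.046 × 10^6 m³.
Over A = 72.4 km², depth = V / A = 42.1 mm.

d ≈ 42.1 mm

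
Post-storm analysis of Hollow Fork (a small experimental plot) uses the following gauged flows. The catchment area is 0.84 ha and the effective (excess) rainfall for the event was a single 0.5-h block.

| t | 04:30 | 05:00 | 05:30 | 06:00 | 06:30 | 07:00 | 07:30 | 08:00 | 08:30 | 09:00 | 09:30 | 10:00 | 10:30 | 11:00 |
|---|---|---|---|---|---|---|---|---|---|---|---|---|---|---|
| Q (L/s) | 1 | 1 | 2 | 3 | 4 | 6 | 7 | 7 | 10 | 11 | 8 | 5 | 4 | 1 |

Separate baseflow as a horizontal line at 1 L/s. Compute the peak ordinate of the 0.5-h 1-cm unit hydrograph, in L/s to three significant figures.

Direct runoff: 0.0, 0.0, 1.0, 2.0, 3.0, 5.0, 6.0, 6.0, 9.0, 10.0, 7.0, 4.0, 3.0, 0.0 L/s; ΣQ_DR = 56.00 L/s, peak = 10.0 L/s.
Runoff depth d = ΣQ_DR·Δt / A = 56.00 × 1800 / (0.84 ha) = 12.00 mm.
The 1-cm UH is the DRH scaled by (10 mm)/d, so U_p = 10.0 × 10/12.00 = 8.33 L/s.

U_p ≈ 8.33 L/s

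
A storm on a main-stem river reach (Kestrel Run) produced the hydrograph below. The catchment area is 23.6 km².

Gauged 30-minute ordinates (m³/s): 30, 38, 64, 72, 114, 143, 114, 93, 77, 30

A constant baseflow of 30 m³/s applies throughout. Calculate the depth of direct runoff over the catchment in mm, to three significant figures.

Direct runoff: 0.0, 8.0, 34.0, 42.0, 84.0, 113.0, 84.0, 63.0, 47.0, 0.0 m³/s; ΣQ_DR = 475.0 m³/s.
V = ΣQ_DR · Δt = 475.0 × 1800 s = 8.550 × 10^5 m³.
Over A = 23.6 km², depth = V / A = 36.2 mm.

d ≈ 36.2 mm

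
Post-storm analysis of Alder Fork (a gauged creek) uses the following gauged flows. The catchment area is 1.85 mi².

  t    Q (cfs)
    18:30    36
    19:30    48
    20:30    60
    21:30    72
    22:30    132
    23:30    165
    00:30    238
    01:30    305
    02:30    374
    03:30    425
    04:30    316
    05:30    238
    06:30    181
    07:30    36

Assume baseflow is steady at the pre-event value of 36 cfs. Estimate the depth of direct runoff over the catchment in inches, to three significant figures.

d ≈ 1.78 in

Direct runoff: 0.0, 12.0, 24.0, 36.0, 96.0, 129.0, 202.0, 269.0, 338.0, 389.0, 280.0, 202.0, 145.0, 0.0 cfs; ΣQ_DR = 2122 cfs.
V = ΣQ_DR · Δt = 2122 × 3600 s = 7.639 × 10^6 ft³.
Over A = 1.85 mi², depth = V / A = 1.78 in.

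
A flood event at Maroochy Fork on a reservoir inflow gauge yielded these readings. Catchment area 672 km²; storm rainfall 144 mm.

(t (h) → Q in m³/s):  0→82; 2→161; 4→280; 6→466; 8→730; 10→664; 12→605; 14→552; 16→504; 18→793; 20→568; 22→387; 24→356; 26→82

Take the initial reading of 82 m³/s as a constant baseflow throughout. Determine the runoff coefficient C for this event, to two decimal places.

ΣQ_DR = 5082 m³/s; V = ΣQ_DR·Δt = 3.659 × 10^7 m³.
Runoff depth d = V / A = 54.45 mm.
C = d / P = 54.45 / 144 = 0.38.

C ≈ 0.38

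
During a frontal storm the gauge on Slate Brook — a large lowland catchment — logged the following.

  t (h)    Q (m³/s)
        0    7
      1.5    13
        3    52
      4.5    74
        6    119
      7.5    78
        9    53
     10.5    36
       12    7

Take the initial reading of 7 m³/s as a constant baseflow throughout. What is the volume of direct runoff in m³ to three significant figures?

Direct-runoff ordinates (Q − Q_b): 0.0, 6.0, 45.0, 67.0, 112.0, 71.0, 46.0, 29.0, 0.0 m³/s.
ΣQ_DR = 376.0 m³/s.
With Δt = 1.5 h = 5400 s, V = ΣQ_DR · Δt = 376.0 × 5400 = 2.03 × 10^6 m³.

V ≈ 2.03 × 10^6 m³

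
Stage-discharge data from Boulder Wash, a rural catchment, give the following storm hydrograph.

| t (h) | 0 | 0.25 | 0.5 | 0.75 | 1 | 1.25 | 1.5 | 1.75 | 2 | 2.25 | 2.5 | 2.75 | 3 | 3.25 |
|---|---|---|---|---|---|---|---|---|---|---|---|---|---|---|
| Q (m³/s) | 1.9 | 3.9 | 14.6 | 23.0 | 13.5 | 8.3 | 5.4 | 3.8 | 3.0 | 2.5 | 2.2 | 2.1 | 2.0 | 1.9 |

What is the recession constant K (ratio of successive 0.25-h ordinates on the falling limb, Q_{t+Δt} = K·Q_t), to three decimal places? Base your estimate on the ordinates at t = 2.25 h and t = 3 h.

Using the recession-limb readings at t = 2.25 h and t = 3 h: Q falls from 2.5 to 2.0 m³/s over 3 intervals.
K = (Q₂/Q₁)^(1/3) = (2.0/2.5)^(1/3) = 0.928.

K ≈ 0.928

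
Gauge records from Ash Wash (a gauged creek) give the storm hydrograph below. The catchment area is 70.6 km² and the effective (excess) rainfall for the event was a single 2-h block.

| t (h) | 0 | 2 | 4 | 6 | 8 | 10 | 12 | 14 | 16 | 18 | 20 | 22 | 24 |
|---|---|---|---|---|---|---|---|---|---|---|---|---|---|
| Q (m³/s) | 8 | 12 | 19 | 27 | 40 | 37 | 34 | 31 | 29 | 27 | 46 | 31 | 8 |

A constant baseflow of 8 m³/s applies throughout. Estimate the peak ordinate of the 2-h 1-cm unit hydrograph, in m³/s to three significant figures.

U_p ≈ 15.2 m³/s

Direct runoff: 0.0, 4.0, 11.0, 19.0, 32.0, 29.0, 26.0, 23.0, 21.0, 19.0, 38.0, 23.0, 0.0 m³/s; ΣQ_DR = 245.0 m³/s, peak = 38.0 m³/s.
Runoff depth d = ΣQ_DR·Δt / A = 245.0 × 7200 / (70.6 km²) = 24.99 mm.
The 1-cm UH is the DRH scaled by (10 mm)/d, so U_p = 38.0 × 10/24.99 = 15.2 m³/s.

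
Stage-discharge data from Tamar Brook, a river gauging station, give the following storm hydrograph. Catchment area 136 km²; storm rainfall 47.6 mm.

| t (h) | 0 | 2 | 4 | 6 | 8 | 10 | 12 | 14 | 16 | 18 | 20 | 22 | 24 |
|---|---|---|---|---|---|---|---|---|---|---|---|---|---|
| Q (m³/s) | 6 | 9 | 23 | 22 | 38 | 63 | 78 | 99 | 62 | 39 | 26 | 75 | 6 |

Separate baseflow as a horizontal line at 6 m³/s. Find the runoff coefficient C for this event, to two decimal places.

ΣQ_DR = 468.0 m³/s; V = ΣQ_DR·Δt = 3.370 × 10^6 m³.
Runoff depth d = V / A = 24.78 mm.
C = d / P = 24.78 / 47.6 = 0.52.

C ≈ 0.52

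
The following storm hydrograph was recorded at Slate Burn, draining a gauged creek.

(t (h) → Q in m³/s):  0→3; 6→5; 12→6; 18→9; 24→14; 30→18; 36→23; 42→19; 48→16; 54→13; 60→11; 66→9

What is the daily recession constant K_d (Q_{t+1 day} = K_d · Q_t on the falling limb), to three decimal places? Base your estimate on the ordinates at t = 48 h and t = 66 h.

K_d ≈ 0.464

Between t = 48 h and t = 66 h the flow falls from 16 to 9 m³/s over 3×6 h = 18 h.
Per-interval ratio K = (9/16)^(1/3) = 0.8255; K_d = K^(24/6) = 0.464.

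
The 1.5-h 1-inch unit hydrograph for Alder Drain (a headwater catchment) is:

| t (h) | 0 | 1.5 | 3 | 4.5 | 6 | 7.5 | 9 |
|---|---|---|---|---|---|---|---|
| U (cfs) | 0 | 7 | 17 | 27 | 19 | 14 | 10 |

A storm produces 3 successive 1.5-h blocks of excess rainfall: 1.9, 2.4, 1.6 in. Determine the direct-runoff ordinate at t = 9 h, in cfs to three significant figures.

By discrete convolution, Q_j = Σ (P_i / 1 in) · U_{j−i}.
At t = 9 h (j=6): Q = (1.9/1)·10 + (2.4/1)·14 + (1.6/1)·19 = 83.0 cfs.

Q ≈ 83.0 cfs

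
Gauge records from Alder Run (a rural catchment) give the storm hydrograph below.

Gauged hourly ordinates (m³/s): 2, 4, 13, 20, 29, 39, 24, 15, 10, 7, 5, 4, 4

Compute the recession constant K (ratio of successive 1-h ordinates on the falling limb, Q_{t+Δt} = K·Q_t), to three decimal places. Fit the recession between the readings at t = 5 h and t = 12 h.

K ≈ 0.722

Using the recession-limb readings at t = 5 h and t = 12 h: Q falls from 39 to 4 m³/s over 7 intervals.
K = (Q₂/Q₁)^(1/7) = (4/39)^(1/7) = 0.722.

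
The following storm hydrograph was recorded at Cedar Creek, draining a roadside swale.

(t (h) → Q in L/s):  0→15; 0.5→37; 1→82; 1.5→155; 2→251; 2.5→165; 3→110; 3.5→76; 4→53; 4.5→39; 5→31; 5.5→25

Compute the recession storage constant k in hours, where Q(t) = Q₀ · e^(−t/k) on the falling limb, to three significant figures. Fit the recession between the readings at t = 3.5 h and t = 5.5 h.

k ≈ 1.80 h

On the falling limb, Q drops from 76 to 25 L/s between t = 3.5 h and t = 5.5 h (Δt = 2 h).
k = −Δt / ln(Q₂/Q₁) = −2 / ln(25/76) = 1.80 h.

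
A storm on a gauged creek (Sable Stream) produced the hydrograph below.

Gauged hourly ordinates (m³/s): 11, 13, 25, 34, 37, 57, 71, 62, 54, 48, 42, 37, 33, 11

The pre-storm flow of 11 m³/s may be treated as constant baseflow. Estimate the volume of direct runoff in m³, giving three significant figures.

V ≈ 1.37 × 10^6 m³

Direct-runoff ordinates (Q − Q_b): 0.0, 2.0, 14.0, 23.0, 26.0, 46.0, 60.0, 51.0, 43.0, 37.0, 31.0, 26.0, 22.0, 0.0 m³/s.
ΣQ_DR = 381.0 m³/s.
With Δt = 1 h = 3600 s, V = ΣQ_DR · Δt = 381.0 × 3600 = 1.37 × 10^6 m³.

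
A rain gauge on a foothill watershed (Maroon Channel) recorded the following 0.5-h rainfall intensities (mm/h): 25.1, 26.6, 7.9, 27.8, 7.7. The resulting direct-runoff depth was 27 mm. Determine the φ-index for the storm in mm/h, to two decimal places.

Only the 3 blocks with intensity above φ contribute runoff: 25.1, 26.6, 27.8 mm/h.
Σ(I−φ)·Δt = d  ⇒  (25.1+26.6+27.8 − 3φ)·0.5 = 27
φ = (79.50 − 27/0.5) / 3 = 8.50 mm/h.

φ ≈ 8.50 mm/h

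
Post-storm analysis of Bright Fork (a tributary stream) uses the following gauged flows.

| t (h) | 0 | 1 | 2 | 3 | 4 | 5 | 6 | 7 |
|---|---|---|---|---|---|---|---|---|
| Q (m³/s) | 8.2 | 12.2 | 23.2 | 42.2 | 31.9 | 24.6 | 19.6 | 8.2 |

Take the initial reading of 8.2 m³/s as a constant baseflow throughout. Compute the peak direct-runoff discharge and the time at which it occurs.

Subtracting baseflow gives direct-runoff ordinates: 0.0, 4.0, 15.0, 34.0, 23.7, 16.4, 11.4, 0.0 m³/s.
The maximum is 34.0 m³/s, occurring at the reading for t = 3 h.

Q_p = 34.0 m³/s at t = 3 h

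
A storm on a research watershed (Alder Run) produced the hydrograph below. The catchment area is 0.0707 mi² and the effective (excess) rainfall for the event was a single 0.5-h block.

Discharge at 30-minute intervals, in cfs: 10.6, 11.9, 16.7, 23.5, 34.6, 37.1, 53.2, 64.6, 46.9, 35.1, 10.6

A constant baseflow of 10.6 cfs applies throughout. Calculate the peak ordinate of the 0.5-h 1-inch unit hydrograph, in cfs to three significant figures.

U_p ≈ 21.6 cfs

Direct runoff: 0.0, 1.3, 6.1, 12.9, 24.0, 26.5, 42.6, 54.0, 36.3, 24.5, 0.0 cfs; ΣQ_DR = 228.2 cfs, peak = 54.0 cfs.
Runoff depth d = ΣQ_DR·Δt / A = 228.2 × 1800 / (0.0707 mi²) = 2.501 in.
The 1-inch UH is the DRH scaled by (1 in)/d, so U_p = 54.0 × 1/2.501 = 21.6 cfs.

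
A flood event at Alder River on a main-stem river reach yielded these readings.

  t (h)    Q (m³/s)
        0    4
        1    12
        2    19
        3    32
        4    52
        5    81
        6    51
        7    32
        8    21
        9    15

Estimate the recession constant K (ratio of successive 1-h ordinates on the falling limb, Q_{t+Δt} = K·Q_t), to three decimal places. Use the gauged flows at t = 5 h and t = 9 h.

Using the recession-limb readings at t = 5 h and t = 9 h: Q falls from 81 to 15 m³/s over 4 intervals.
K = (Q₂/Q₁)^(1/4) = (15/81)^(1/4) = 0.656.

K ≈ 0.656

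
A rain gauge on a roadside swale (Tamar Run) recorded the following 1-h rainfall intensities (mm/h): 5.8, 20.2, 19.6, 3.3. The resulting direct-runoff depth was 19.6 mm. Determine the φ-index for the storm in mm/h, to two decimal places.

Only the 2 blocks with intensity above φ contribute runoff: 20.2, 19.6 mm/h.
Σ(I−φ)·Δt = d  ⇒  (20.2+19.6 − 2φ)·1 = 19.6
φ = (39.80 − 19.6/1) / 2 = 10.10 mm/h.

φ ≈ 10.10 mm/h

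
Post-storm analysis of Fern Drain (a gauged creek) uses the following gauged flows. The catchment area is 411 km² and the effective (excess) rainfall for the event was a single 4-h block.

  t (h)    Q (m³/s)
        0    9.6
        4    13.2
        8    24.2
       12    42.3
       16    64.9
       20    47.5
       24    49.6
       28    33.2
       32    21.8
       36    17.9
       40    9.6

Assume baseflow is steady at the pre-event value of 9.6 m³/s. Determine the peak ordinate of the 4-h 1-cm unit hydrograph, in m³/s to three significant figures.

Direct runoff: 0.0, 3.6, 14.6, 32.7, 55.3, 37.9, 40.0, 23.6, 12.2, 8.3, 0.0 m³/s; ΣQ_DR = 228.2 m³/s, peak = 55.3 m³/s.
Runoff depth d = ΣQ_DR·Δt / A = 228.2 × 14400 / (411 km²) = 7.995 mm.
The 1-cm UH is the DRH scaled by (10 mm)/d, so U_p = 55.3 × 10/7.995 = 69.2 m³/s.

U_p ≈ 69.2 m³/s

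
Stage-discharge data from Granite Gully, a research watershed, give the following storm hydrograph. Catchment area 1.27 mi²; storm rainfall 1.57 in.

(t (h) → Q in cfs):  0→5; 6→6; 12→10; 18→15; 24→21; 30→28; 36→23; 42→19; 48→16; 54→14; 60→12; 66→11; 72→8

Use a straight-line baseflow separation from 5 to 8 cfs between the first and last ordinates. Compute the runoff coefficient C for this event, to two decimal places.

C ≈ 0.48

ΣQ_DR = 103.5 cfs; V = ΣQ_DR·Δt = 2.236 × 10^6 ft³.
Runoff depth d = V / A = 0.7577 in.
C = d / P = 0.7577 / 1.57 = 0.48.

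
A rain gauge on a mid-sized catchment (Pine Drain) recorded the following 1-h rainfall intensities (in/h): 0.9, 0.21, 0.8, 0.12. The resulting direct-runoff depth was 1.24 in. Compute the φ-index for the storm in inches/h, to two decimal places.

φ ≈ 0.23 in/h

Only the 2 blocks with intensity above φ contribute runoff: 0.9, 0.8 in/h.
Σ(I−φ)·Δt = d  ⇒  (0.9+0.8 − 2φ)·1 = 1.24
φ = (1.700 − 1.24/1) / 2 = 0.23 in/h.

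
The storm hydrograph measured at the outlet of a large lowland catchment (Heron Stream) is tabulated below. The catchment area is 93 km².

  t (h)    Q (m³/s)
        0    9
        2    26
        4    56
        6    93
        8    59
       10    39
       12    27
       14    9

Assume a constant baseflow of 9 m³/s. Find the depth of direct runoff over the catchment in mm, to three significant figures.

Direct runoff: 0.0, 17.0, 47.0, 84.0, 50.0, 30.0, 18.0, 0.0 m³/s; ΣQ_DR = 246.0 m³/s.
V = ΣQ_DR · Δt = 246.0 × 7200 s = 1.771 × 10^6 m³.
Over A = 93 km², depth = V / A = 19.0 mm.

d ≈ 19.0 mm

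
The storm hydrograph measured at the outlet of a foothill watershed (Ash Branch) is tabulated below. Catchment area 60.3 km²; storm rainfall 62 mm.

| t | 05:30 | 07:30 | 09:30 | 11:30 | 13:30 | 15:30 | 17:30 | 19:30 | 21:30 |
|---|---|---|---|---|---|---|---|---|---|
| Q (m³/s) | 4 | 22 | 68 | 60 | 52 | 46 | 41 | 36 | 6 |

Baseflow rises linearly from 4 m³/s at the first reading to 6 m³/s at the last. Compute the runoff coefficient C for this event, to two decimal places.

C ≈ 0.56

ΣQ_DR = 290.0 m³/s; V = ΣQ_DR·Δt = 2.088 × 10^6 m³.
Runoff depth d = V / A = 34.63 mm.
C = d / P = 34.63 / 62 = 0.56.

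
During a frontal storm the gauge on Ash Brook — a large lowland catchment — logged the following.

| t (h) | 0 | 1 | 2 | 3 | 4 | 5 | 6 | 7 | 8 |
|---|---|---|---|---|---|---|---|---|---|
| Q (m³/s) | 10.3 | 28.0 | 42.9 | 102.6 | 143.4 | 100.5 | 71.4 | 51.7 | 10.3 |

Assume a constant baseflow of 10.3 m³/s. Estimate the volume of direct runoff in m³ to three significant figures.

Direct-runoff ordinates (Q − Q_b): 0.0, 17.7, 32.6, 92.3, 133.1, 90.2, 61.1, 41.4, 0.0 m³/s.
ΣQ_DR = 468.4 m³/s.
With Δt = 1 h = 3600 s, V = ΣQ_DR · Δt = 468.4 × 3600 = 1.69 × 10^6 m³.

V ≈ 1.69 × 10^6 m³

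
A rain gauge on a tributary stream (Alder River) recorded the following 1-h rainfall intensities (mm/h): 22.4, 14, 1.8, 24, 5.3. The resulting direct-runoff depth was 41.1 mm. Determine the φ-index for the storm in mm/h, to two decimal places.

φ ≈ 6.43 mm/h

Only the 3 blocks with intensity above φ contribute runoff: 22.4, 14, 24 mm/h.
Σ(I−φ)·Δt = d  ⇒  (22.4+14+24 − 3φ)·1 = 41.1
φ = (60.40 − 41.1/1) / 3 = 6.43 mm/h.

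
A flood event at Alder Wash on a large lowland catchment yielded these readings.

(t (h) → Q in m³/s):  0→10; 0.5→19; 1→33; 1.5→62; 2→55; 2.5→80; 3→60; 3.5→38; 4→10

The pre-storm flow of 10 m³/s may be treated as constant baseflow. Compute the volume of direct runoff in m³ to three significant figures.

V ≈ 4.99 × 10^5 m³

Direct-runoff ordinates (Q − Q_b): 0.0, 9.0, 23.0, 52.0, 45.0, 70.0, 50.0, 28.0, 0.0 m³/s.
ΣQ_DR = 277.0 m³/s.
With Δt = 0.5 h = 1800 s, V = ΣQ_DR · Δt = 277.0 × 1800 = 4.99 × 10^5 m³.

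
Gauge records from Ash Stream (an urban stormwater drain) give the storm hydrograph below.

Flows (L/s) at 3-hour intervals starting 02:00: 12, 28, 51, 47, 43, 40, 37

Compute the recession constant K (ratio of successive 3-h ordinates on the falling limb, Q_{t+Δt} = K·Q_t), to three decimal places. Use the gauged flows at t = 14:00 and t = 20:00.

K ≈ 0.928

Using the recession-limb readings at t = 14:00 and t = 20:00: Q falls from 43 to 37 L/s over 2 intervals.
K = (Q₂/Q₁)^(1/2) = (37/43)^(1/2) = 0.928.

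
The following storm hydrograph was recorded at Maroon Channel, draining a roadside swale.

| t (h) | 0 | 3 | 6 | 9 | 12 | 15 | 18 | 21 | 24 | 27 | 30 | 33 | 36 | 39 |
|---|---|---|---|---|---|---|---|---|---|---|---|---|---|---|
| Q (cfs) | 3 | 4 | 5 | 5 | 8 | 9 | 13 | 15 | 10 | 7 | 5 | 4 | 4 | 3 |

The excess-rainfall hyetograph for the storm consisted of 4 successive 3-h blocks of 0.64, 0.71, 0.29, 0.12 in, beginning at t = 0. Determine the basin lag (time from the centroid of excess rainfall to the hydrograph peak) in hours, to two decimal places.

Centroid of excess rainfall: t_c = Σ P_i·t̄_i / ΣP_i = 4.3125 h (block centres at 1.5, 4.5, 7.5, 10.5 h).
Hydrograph peak occurs at t = 21 h, so basin lag t_L = 21 − 4.3125 = 16.69 h.

t_L ≈ 16.69 h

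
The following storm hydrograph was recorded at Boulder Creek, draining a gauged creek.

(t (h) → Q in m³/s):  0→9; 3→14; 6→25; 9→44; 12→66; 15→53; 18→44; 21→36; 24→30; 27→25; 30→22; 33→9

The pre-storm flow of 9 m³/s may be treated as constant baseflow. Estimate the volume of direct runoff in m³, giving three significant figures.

Direct-runoff ordinates (Q − Q_b): 0.0, 5.0, 16.0, 35.0, 57.0, 44.0, 35.0, 27.0, 21.0, 16.0, 13.0, 0.0 m³/s.
ΣQ_DR = 269.0 m³/s.
With Δt = 3 h = 10800 s, V = ΣQ_DR · Δt = 269.0 × 10800 = 2.91 × 10^6 m³.

V ≈ 2.91 × 10^6 m³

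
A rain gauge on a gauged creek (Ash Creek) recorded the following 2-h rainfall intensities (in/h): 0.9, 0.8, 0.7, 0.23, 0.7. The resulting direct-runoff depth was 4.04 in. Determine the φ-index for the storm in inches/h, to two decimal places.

φ ≈ 0.27 in/h

Only the 4 blocks with intensity above φ contribute runoff: 0.9, 0.8, 0.7, 0.7 in/h.
Σ(I−φ)·Δt = d  ⇒  (0.9+0.8+0.7+0.7 − 4φ)·2 = 4.04
φ = (3.100 − 4.04/2) / 4 = 0.27 in/h.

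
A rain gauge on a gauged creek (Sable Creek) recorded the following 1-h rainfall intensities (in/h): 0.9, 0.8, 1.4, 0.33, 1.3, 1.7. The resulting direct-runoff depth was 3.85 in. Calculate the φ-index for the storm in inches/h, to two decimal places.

Only the 5 blocks with intensity above φ contribute runoff: 0.9, 0.8, 1.4, 1.3, 1.7 in/h.
Σ(I−φ)·Δt = d  ⇒  (0.9+0.8+1.4+1.3+1.7 − 5φ)·1 = 3.85
φ = (6.100 − 3.85/1) / 5 = 0.45 in/h.

φ ≈ 0.45 in/h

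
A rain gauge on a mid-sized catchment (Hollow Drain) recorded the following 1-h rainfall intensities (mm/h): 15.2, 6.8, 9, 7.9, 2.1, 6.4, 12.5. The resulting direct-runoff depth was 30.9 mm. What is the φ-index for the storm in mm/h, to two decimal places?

Only the 6 blocks with intensity above φ contribute runoff: 15.2, 6.8, 9, 7.9, 6.4, 12.5 mm/h.
Σ(I−φ)·Δt = d  ⇒  (15.2+6.8+9+7.9+6.4+12.5 − 6φ)·1 = 30.9
φ = (57.80 − 30.9/1) / 6 = 4.48 mm/h.

φ ≈ 4.48 mm/h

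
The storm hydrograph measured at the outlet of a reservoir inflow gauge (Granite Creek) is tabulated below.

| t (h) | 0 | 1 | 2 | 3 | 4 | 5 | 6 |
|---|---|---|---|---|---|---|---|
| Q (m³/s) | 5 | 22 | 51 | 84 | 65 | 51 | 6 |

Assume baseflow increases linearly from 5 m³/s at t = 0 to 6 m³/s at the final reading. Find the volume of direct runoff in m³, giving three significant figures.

V ≈ 8.84 × 10^5 m³

Direct-runoff ordinates (Q − Q_b): 0.00, 16.83, 45.67, 78.50, 59.33, 45.17, 0.00 m³/s.
ΣQ_DR = 245.5 m³/s.
With Δt = 1 h = 3600 s, V = ΣQ_DR · Δt = 245.5 × 3600 = 8.84 × 10^5 m³.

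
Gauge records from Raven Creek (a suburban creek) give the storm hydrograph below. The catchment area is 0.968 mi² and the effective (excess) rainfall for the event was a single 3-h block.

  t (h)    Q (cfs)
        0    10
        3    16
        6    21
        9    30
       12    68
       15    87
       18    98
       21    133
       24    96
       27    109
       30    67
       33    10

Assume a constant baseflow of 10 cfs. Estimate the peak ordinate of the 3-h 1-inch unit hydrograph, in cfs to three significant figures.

Direct runoff: 0.0, 6.0, 11.0, 20.0, 58.0, 77.0, 88.0, 123.0, 86.0, 99.0, 57.0, 0.0 cfs; ΣQ_DR = 625.0 cfs, peak = 123.0 cfs.
Runoff depth d = ΣQ_DR·Δt / A = 625.0 × 10800 / (0.968 mi²) = 3.002 in.
The 1-inch UH is the DRH scaled by (1 in)/d, so U_p = 123.0 × 1/3.002 = 41.0 cfs.

U_p ≈ 41.0 cfs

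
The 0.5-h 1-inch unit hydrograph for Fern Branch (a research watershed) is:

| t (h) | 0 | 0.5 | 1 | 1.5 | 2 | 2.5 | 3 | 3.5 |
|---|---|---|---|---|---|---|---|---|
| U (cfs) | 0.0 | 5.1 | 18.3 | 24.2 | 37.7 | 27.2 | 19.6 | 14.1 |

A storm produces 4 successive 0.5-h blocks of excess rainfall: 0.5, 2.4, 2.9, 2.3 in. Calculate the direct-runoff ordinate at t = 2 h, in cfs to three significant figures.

By discrete convolution, Q_j = Σ (P_i / 1 in) · U_{j−i}.
At t = 2 h (j=4): Q = (0.5/1)·37.7 + (2.4/1)·24.2 + (2.9/1)·18.3 + (2.3/1)·5.1 = 142 cfs.

Q ≈ 142 cfs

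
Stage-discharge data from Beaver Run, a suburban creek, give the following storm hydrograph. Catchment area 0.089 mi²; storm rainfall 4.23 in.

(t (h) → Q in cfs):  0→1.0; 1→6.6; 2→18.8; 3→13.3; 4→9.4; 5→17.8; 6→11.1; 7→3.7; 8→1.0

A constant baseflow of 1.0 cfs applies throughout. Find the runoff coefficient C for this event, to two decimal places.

ΣQ_DR = 73.70 cfs; V = ΣQ_DR·Δt = 2.653 × 10^5 ft³.
Runoff depth d = V / A = 1.283 in.
C = d / P = 1.283 / 4.23 = 0.30.

C ≈ 0.30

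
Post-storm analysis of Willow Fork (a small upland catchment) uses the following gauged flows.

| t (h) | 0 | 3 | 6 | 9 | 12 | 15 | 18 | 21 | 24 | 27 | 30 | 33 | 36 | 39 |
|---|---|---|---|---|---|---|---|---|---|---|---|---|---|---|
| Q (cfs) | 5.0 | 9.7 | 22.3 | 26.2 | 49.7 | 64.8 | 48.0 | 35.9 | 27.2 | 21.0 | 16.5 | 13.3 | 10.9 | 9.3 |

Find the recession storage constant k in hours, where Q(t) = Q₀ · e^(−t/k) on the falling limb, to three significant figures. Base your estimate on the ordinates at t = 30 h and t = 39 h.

On the falling limb, Q drops from 16.5 to 9.3 cfs between t = 30 h and t = 39 h (Δt = 9 h).
k = −Δt / ln(Q₂/Q₁) = −9 / ln(9.3/16.5) = 15.7 h.

k ≈ 15.7 h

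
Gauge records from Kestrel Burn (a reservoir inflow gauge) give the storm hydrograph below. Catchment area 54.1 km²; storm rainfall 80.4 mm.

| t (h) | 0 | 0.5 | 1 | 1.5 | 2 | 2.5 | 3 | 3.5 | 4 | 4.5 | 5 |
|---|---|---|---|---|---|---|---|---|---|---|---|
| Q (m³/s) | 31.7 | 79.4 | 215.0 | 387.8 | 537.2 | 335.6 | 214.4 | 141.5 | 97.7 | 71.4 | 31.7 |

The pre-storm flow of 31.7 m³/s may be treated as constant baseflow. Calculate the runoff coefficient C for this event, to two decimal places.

C ≈ 0.74

ΣQ_DR = 1795 m³/s; V = ΣQ_DR·Δt = 3.230 × 10^6 m³.
Runoff depth d = V / A = 59.71 mm.
C = d / P = 59.71 / 80.4 = 0.74.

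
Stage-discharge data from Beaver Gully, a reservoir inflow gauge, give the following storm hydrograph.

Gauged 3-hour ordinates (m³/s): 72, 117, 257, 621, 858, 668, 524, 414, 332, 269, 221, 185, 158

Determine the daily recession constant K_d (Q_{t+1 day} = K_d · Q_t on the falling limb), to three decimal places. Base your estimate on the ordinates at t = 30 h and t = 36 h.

K_d ≈ 0.261

Between t = 30 h and t = 36 h the flow falls from 221 to 158 m³/s over 2×3 h = 6 h.
Per-interval ratio K = (158/221)^(1/2) = 0.8455; K_d = K^(24/3) = 0.261.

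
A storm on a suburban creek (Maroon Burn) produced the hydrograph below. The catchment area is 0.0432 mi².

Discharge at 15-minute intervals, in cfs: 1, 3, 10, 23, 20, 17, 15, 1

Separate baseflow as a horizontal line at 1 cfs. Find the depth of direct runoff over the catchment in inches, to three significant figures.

Direct runoff: 0.0, 2.0, 9.0, 22.0, 19.0, 16.0, 14.0, 0.0 cfs; ΣQ_DR = 82.00 cfs.
V = ΣQ_DR · Δt = 82.00 × 900 s = 73800 ft³.
Over A = 0.0432 mi², depth = V / A = 0.735 in.

d ≈ 0.735 in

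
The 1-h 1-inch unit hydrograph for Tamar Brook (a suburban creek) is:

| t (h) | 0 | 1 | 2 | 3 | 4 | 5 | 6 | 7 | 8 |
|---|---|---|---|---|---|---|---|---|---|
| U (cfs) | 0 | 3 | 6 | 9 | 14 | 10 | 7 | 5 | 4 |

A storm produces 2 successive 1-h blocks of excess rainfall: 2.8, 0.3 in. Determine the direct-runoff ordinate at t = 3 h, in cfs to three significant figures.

Q ≈ 27.0 cfs

By discrete convolution, Q_j = Σ (P_i / 1 in) · U_{j−i}.
At t = 3 h (j=3): Q = (2.8/1)·9 + (0.3/1)·6 = 27.0 cfs.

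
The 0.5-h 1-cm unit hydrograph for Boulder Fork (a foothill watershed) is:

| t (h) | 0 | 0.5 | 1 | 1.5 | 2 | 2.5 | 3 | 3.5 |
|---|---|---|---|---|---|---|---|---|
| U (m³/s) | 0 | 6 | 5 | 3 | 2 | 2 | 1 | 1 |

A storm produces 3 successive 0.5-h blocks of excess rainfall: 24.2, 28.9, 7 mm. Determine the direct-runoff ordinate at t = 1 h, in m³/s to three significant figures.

By discrete convolution, Q_j = Σ (P_i / 10 mm) · U_{j−i}.
At t = 1 h (j=2): Q = (24.2/10)·5 + (28.9/10)·6 + (7/10)·0 = 29.4 m³/s.

Q ≈ 29.4 m³/s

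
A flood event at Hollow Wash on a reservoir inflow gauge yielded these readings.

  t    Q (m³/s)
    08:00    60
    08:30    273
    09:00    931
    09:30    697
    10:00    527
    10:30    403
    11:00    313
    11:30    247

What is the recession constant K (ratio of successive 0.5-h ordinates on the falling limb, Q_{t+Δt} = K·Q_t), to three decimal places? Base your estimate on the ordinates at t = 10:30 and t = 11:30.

Using the recession-limb readings at t = 10:30 and t = 11:30: Q falls from 403 to 247 m³/s over 2 intervals.
K = (Q₂/Q₁)^(1/2) = (247/403)^(1/2) = 0.783.

K ≈ 0.783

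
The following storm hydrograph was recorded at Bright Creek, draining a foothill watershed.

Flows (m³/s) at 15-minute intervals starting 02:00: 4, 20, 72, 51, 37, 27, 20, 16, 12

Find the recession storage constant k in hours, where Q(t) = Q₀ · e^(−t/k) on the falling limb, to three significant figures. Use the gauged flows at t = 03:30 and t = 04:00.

On the falling limb, Q drops from 20 to 12 m³/s between t = 03:30 and t = 04:00 (Δt = 0.5 h).
k = −Δt / ln(Q₂/Q₁) = −0.5 / ln(12/20) = 0.979 h.

k ≈ 0.979 h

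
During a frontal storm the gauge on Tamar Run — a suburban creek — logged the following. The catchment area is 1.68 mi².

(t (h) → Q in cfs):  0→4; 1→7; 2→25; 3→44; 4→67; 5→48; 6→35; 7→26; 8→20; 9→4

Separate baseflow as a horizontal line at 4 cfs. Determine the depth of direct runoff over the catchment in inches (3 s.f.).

d ≈ 0.221 in

Direct runoff: 0.0, 3.0, 21.0, 40.0, 63.0, 44.0, 31.0, 22.0, 16.0, 0.0 cfs; ΣQ_DR = 240.0 cfs.
V = ΣQ_DR · Δt = 240.0 × 3600 s = 8.640 × 10^5 ft³.
Over A = 1.68 mi², depth = V / A = 0.221 in.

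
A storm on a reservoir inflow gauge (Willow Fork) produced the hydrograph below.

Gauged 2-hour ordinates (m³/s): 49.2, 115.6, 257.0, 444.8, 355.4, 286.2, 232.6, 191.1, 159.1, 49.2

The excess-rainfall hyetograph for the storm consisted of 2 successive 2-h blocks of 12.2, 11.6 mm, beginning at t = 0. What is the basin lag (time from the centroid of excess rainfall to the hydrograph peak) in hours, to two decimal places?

t_L ≈ 4.03 h

Centroid of excess rainfall: t_c = Σ P_i·t̄_i / ΣP_i = 1.9748 h (block centres at 1, 3 h).
Hydrograph peak occurs at t = 6 h, so basin lag t_L = 6 − 1.9748 = 4.03 h.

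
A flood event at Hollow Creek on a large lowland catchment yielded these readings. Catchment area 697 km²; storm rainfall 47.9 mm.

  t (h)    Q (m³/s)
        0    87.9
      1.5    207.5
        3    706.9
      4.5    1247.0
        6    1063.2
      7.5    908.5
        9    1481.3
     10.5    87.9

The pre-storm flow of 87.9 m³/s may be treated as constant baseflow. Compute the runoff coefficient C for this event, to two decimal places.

ΣQ_DR = 5087 m³/s; V = ΣQ_DR·Δt = 2.747 × 10^7 m³.
Runoff depth d = V / A = 39.41 mm.
C = d / P = 39.41 / 47.9 = 0.82.

C ≈ 0.82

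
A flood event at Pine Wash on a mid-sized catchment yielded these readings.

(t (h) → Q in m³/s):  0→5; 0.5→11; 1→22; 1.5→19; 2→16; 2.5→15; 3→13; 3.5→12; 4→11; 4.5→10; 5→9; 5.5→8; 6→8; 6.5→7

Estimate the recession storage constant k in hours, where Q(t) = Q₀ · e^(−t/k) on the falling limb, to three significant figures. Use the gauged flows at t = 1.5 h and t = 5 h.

On the falling limb, Q drops from 19 to 9 m³/s between t = 1.5 h and t = 5 h (Δt = 3.5 h).
k = −Δt / ln(Q₂/Q₁) = −3.5 / ln(9/19) = 4.68 h.

k ≈ 4.68 h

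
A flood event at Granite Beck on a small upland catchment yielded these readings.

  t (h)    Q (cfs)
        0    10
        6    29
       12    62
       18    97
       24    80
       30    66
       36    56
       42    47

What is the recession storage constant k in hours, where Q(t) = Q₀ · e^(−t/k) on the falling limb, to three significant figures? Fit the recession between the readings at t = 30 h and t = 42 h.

k ≈ 35.3 h

On the falling limb, Q drops from 66 to 47 cfs between t = 30 h and t = 42 h (Δt = 12 h).
k = −Δt / ln(Q₂/Q₁) = −12 / ln(47/66) = 35.3 h.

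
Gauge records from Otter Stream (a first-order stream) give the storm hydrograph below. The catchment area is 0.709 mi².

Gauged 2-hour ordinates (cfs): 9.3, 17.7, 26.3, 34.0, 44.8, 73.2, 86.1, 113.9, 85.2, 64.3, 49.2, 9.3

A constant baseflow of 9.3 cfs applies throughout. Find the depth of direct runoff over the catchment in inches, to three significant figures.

d ≈ 2.19 in

Direct runoff: 0.0, 8.4, 17.0, 24.7, 35.5, 63.9, 76.8, 104.6, 75.9, 55.0, 39.9, 0.0 cfs; ΣQ_DR = 501.7 cfs.
V = ΣQ_DR · Δt = 501.7 × 7200 s = 3.612 × 10^6 ft³.
Over A = 0.709 mi², depth = V / A = 2.19 in.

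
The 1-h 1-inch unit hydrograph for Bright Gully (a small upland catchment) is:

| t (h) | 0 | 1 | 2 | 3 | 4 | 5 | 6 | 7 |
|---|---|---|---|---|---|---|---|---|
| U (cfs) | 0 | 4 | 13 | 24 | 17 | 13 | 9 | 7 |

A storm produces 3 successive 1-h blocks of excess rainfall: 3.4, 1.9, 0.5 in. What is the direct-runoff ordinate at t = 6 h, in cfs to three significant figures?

Q ≈ 63.8 cfs

By discrete convolution, Q_j = Σ (P_i / 1 in) · U_{j−i}.
At t = 6 h (j=6): Q = (3.4/1)·9 + (1.9/1)·13 + (0.5/1)·17 = 63.8 cfs.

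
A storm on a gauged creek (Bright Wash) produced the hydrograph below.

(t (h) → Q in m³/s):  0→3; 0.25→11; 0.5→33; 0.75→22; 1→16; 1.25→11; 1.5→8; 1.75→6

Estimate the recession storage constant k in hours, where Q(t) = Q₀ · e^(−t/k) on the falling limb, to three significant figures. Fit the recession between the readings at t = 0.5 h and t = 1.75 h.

k ≈ 0.733 h

On the falling limb, Q drops from 33 to 6 m³/s between t = 0.5 h and t = 1.75 h (Δt = 1.25 h).
k = −Δt / ln(Q₂/Q₁) = −1.25 / ln(6/33) = 0.733 h.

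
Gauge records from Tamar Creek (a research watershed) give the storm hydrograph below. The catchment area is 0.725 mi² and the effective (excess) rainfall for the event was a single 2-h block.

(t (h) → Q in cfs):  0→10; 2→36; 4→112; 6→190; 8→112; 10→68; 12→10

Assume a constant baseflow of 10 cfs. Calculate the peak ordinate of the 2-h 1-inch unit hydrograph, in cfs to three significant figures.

Direct runoff: 0.0, 26.0, 102.0, 180.0, 102.0, 58.0, 0.0 cfs; ΣQ_DR = 468.0 cfs, peak = 180.0 cfs.
Runoff depth d = ΣQ_DR·Δt / A = 468.0 × 7200 / (0.725 mi²) = 2.001 in.
The 1-inch UH is the DRH scaled by (1 in)/d, so U_p = 180.0 × 1/2.001 = 90.0 cfs.

U_p ≈ 90.0 cfs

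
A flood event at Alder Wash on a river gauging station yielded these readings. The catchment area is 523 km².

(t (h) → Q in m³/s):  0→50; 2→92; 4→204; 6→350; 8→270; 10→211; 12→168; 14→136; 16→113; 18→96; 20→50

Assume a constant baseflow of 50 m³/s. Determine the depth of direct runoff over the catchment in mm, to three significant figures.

Direct runoff: 0.0, 42.0, 154.0, 300.0, 220.0, 161.0, 118.0, 86.0, 63.0, 46.0, 0.0 m³/s; ΣQ_DR = 1190 m³/s.
V = ΣQ_DR · Δt = 1190 × 7200 s = 8.568 × 10^6 m³.
Over A = 523 km², depth = V / A = 16.4 mm.

d ≈ 16.4 mm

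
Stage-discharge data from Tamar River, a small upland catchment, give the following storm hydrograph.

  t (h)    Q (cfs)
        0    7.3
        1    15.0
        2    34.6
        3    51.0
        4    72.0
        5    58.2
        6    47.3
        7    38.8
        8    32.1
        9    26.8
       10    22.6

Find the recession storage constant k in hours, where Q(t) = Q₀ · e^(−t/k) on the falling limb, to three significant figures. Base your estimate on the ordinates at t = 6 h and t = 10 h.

On the falling limb, Q drops from 47.3 to 22.6 cfs between t = 6 h and t = 10 h (Δt = 4 h).
k = −Δt / ln(Q₂/Q₁) = −4 / ln(22.6/47.3) = 5.42 h.

k ≈ 5.42 h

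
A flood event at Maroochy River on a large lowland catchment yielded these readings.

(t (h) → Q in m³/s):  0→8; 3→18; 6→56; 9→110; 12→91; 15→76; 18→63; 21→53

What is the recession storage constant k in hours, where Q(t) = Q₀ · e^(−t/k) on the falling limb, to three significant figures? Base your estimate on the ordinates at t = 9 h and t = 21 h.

On the falling limb, Q drops from 110 to 53 m³/s between t = 9 h and t = 21 h (Δt = 12 h).
k = −Δt / ln(Q₂/Q₁) = −12 / ln(53/110) = 16.4 h.

k ≈ 16.4 h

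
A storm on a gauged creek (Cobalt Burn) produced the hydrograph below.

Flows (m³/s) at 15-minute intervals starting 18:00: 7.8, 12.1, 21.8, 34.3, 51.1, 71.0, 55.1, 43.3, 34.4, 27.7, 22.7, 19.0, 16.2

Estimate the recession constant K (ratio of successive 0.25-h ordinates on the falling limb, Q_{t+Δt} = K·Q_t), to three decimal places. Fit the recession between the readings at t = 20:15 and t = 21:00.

Using the recession-limb readings at t = 20:15 and t = 21:00: Q falls from 27.7 to 16.2 m³/s over 3 intervals.
K = (Q₂/Q₁)^(1/3) = (16.2/27.7)^(1/3) = 0.836.

K ≈ 0.836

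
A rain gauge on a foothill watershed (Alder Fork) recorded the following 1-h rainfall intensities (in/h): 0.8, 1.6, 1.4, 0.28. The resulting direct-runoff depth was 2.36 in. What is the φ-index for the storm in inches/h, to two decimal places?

Only the 3 blocks with intensity above φ contribute runoff: 0.8, 1.6, 1.4 in/h.
Σ(I−φ)·Δt = d  ⇒  (0.8+1.6+1.4 − 3φ)·1 = 2.36
φ = (3.800 − 2.36/1) / 3 = 0.48 in/h.

φ ≈ 0.48 in/h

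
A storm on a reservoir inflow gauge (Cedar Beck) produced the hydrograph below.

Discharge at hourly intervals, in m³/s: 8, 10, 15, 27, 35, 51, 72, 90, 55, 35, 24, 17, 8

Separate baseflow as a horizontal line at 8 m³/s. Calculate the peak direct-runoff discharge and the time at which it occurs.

Q_p = 82.0 m³/s at t = 7 h

Subtracting baseflow gives direct-runoff ordinates: 0.0, 2.0, 7.0, 19.0, 27.0, 43.0, 64.0, 82.0, 47.0, 27.0, 16.0, 9.0, 0.0 m³/s.
The maximum is 82.0 m³/s, occurring at the reading for t = 7 h.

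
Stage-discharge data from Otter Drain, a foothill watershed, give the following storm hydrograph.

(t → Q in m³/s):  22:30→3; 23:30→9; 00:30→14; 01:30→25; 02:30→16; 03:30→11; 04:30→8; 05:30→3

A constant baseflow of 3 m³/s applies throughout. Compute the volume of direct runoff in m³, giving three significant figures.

Direct-runoff ordinates (Q − Q_b): 0.0, 6.0, 11.0, 22.0, 13.0, 8.0, 5.0, 0.0 m³/s.
ΣQ_DR = 65.00 m³/s.
With Δt = 1 h = 3600 s, V = ΣQ_DR · Δt = 65.00 × 3600 = 2.34 × 10^5 m³.

V ≈ 2.34 × 10^5 m³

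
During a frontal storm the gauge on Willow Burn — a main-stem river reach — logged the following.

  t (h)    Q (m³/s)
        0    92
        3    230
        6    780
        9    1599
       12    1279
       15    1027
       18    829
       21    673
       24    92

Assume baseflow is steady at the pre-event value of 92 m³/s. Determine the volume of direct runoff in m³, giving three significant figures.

Direct-runoff ordinates (Q − Q_b): 0.0, 138.0, 688.0, 1507.0, 1187.0, 935.0, 737.0, 581.0, 0.0 m³/s.
ΣQ_DR = 5773 m³/s.
With Δt = 3 h = 10800 s, V = ΣQ_DR · Δt = 5773 × 10800 = 6.23 × 10^7 m³.

V ≈ 6.23 × 10^7 m³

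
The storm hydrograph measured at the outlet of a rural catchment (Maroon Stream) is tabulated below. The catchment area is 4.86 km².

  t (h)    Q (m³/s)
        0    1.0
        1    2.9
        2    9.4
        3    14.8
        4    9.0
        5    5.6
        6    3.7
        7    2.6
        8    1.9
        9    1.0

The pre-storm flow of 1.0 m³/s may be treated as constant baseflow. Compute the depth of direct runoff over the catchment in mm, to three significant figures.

Direct runoff: 0.0, 1.9, 8.4, 13.8, 8.0, 4.6, 2.7, 1.6, 0.9, 0.0 m³/s; ΣQ_DR = 41.90 m³/s.
V = ΣQ_DR · Δt = 41.90 × 3600 s = 1.508 × 10^5 m³.
Over A = 4.86 km², depth = V / A = 31.0 mm.

d ≈ 31.0 mm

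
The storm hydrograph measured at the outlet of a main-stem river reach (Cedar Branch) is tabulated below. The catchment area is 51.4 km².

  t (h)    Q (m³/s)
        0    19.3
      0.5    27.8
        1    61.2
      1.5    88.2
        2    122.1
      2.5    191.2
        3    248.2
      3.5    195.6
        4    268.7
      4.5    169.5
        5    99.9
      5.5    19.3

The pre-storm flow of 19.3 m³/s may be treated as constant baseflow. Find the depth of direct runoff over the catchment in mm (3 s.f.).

Direct runoff: 0.0, 8.5, 41.9, 68.9, 102.8, 171.9, 228.9, 176.3, 249.4, 150.2, 80.6, 0.0 m³/s; ΣQ_DR = 1279 m³/s.
V = ΣQ_DR · Δt = 1279 × 1800 s = 2.303 × 10^6 m³.
Over A = 51.4 km², depth = V / A = 44.8 mm.

d ≈ 44.8 mm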